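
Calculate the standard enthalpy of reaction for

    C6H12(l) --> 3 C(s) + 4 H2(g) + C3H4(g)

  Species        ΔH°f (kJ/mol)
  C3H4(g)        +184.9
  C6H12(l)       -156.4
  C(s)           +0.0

ΔHrxn = 341.3 kJ/mol

Products: 3·(+0.0) + 4·(+0.0) + 1·(+184.9) = +184.9
Reactants: 1·(-156.4) = -156.4
ΔHrxn = (+184.9) − (-156.4) = 341.3 kJ/mol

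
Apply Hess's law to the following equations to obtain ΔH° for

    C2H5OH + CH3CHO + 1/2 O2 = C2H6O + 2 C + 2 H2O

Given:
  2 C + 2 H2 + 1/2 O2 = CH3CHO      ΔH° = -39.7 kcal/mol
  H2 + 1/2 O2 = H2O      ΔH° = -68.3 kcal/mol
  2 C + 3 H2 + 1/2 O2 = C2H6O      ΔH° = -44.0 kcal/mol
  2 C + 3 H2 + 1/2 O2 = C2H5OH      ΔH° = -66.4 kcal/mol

ΔH° = -74.5 kcal/mol

equation 1 reversed (CH3CHO must end up as a reactant): +39.7 kcal/mol
equation 2 × 2 (scale by 2 for the 2 H2O): (2)·(-68.3) = -136.6 kcal/mol
equation 3 as written (C2H6O already on the product side): -44.0 kcal/mol
equation 4 reversed (C2H5OH must end up as a reactant): +66.4 kcal/mol
ΔH° = (-1)·(-39.7) + (2)·(-68.3) + (1)·(-44.0) + (-1)·(-66.4) = -74.5 kcal/mol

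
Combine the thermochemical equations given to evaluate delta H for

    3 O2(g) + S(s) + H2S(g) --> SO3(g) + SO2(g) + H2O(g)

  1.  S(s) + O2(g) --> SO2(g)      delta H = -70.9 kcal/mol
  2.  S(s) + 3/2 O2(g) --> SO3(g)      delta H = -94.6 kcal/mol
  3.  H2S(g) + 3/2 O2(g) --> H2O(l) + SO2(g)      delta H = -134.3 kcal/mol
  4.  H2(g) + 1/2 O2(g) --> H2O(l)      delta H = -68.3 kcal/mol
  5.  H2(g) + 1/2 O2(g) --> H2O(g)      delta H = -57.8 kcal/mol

eq. 1: not needed.
eq. 2 as written (SO3(g) already on the product side): -94.6 kcal/mol
eq. 3 as written (H2S(g) already on the reactant side): -134.3 kcal/mol
eq. 4 reversed: +68.3 kcal/mol
eq. 5 as written (H2O(g) already on the product side): -57.8 kcal/mol
By Hess's law, delta H = (1)·(-94.6) + (1)·(-134.3) + (-1)·(-68.3) + (1)·(-57.8) = -218.4 kcal/mol

delta H = -218.4 kcal/mol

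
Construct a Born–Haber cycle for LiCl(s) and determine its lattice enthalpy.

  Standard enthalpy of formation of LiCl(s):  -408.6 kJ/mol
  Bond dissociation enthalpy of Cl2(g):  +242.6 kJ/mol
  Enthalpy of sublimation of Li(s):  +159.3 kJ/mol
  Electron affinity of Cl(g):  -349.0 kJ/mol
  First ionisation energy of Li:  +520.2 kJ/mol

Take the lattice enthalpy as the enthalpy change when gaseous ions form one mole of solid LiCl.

U = -860.4 kJ/mol

ΔHf° = 1·ΔHsub + 1·(ΣIE) + 1/2·D(Cl2) + 1·EA + U
-408.6 = 1·(+159.3) + 1·(+520.2) + 1/2·(+242.6) + 1·(-349.0) + U
U = -408.6 − (+451.8) = -860.4 kJ/mol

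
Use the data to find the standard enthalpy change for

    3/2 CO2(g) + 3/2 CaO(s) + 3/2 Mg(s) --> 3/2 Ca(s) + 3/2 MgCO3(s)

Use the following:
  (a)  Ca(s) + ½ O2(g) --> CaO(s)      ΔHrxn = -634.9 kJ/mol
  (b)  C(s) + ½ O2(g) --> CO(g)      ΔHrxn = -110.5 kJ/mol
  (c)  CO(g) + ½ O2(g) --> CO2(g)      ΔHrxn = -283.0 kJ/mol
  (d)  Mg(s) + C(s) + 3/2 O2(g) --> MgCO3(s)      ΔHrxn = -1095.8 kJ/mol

(a) reversed and × 3/2 (reverse to put CaO(s) on the reactant side; ×3/2 to match 3/2 CaO(s) in the target): (-3/2)·(-634.9) = +952.35 kJ/mol
(b) reversed and × 3/2: (-3/2)·(-110.5) = +165.75 kJ/mol
(c) reversed and × 3/2 (CO2(g) must end up as a reactant; ×3/2 to match 3/2 CO2(g) in the target): (-3/2)·(-283.0) = +424.5 kJ/mol
(d) × 3/2 (×3/2 to match 3/2 MgCO3(s) in the target): (3/2)·(-1095.8) = -1643.7 kJ/mol
By Hess's law, ΔHrxn = (-3/2)·(-634.9) + (-3/2)·(-110.5) + (-3/2)·(-283.0) + (3/2)·(-1095.8) = -101.1 kJ/mol

ΔHrxn = -101.1 kJ/mol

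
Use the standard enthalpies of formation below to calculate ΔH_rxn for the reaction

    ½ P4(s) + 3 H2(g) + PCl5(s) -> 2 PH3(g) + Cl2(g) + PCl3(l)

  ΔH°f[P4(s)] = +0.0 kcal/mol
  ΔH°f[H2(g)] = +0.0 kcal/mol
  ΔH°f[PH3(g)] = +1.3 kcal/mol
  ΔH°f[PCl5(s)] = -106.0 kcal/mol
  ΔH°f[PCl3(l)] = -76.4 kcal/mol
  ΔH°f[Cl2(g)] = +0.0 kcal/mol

ΔH_rxn = 32.2 kcal/mol

Products: 2·(+1.3) + 1·(+0.0) + 1·(-76.4) = -73.8
Reactants: 1/2·(+0.0) + 3·(+0.0) + 1·(-106.0) = -106.0
ΔH_rxn = (-73.8) − (-106.0) = 32.2 kcal/mol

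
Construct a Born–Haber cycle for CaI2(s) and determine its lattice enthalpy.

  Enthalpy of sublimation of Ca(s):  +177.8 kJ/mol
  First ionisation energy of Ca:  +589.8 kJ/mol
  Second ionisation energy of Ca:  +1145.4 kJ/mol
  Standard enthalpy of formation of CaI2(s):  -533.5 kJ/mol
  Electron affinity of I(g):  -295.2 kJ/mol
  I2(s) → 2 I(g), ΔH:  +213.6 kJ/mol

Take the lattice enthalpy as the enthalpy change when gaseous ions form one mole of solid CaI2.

U = -2069.7 kJ/mol

ΔHf° = 1·ΔHsub + 1·(ΣIE) + 1·D(I2) + 2·EA + U
-533.5 = 1·(+177.8) + 1·(+1735.2) + 1·(+213.6) + 2·(-295.2) + U
U = -533.5 − (+1536.2) = -2069.7 kJ/mol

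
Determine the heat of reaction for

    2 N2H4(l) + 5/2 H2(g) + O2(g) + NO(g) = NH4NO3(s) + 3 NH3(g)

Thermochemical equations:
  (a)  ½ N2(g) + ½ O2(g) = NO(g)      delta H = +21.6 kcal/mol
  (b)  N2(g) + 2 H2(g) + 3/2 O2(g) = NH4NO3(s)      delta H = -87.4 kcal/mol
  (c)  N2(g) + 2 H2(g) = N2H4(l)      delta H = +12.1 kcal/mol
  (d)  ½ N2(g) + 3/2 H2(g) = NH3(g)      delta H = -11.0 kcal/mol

delta H = -166.2 kcal/mol

(a) reversed: -21.6 kcal/mol
(b) as written: -87.4 kcal/mol
(c) reversed and × 2: (-2)·(+12.1) = -24.2 kcal/mol
(d) × 3: (3)·(-11.0) = -33.0 kcal/mol
Since enthalpy is a state function, delta H = (-21.6) + (-87.4) + (-24.2) + (-33.0) = -166.2 kcal/mol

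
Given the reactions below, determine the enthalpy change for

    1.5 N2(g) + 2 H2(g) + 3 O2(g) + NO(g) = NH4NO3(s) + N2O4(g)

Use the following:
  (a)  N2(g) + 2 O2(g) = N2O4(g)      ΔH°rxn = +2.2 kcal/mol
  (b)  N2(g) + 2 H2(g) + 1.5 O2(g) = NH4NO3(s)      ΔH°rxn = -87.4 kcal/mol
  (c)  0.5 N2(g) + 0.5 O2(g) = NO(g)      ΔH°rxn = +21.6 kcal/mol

(a) as written (N2O4(g) already on the product side): +2.2 kcal/mol
(b) as written (NH4NO3(s) already on the product side): -87.4 kcal/mol
(c) reversed (reverse to put NO(g) on the reactant side): -21.6 kcal/mol
Summing the manipulated equations, ΔH°rxn = (1)·(+2.2) + (1)·(-87.4) + (-1)·(+21.6) = -106.8 kcal/mol

ΔH°rxn = -106.8 kcal/mol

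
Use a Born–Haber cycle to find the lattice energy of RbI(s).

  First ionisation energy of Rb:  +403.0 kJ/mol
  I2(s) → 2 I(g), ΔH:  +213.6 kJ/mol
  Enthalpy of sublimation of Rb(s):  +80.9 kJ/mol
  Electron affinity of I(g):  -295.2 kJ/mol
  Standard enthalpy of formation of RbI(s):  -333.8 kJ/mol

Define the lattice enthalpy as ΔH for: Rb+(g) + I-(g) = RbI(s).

ΔHf° = 1·ΔHsub + 1·(ΣIE) + 1/2·D(I2) + 1·EA + U
-333.8 = 1·(+80.9) + 1·(+403.0) + 1/2·(+213.6) + 1·(-295.2) + U
U = -333.8 − (+295.5) = -629.3 kJ/mol

U = -629.3 kJ/mol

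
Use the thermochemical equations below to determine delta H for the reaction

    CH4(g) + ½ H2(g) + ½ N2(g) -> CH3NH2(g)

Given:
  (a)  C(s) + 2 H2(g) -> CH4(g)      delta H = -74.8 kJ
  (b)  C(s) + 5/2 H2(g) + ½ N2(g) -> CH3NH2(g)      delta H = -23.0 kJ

(a) reversed: +74.8 kJ
(b) as written: -23.0 kJ
delta H = (+74.8) + (-23.0) = 51.8 kJ

delta H = 51.8 kJ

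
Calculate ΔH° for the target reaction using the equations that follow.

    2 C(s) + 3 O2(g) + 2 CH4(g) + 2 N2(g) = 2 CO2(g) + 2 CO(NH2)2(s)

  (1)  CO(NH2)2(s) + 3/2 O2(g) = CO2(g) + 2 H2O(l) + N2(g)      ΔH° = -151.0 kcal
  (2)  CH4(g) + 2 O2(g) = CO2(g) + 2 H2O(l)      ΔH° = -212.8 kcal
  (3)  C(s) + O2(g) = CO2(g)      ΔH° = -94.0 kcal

(1) reversed and × 2 (CO(NH2)2(s) must end up as a product; ×2 to match 2 CO(NH2)2(s) in the target): (-2)·(-151.0) = +302.0 kcal
(2) × 2 (×2 to match 2 CH4(g) in the target): (2)·(-212.8) = -425.6 kcal
(3) × 2 (scale by 2 for the 2 C(s)): (2)·(-94.0) = -188.0 kcal
ΔH° = (-2)·(-151.0) + (2)·(-212.8) + (2)·(-94.0) = -311.6 kcal

ΔH° = -311.6 kcal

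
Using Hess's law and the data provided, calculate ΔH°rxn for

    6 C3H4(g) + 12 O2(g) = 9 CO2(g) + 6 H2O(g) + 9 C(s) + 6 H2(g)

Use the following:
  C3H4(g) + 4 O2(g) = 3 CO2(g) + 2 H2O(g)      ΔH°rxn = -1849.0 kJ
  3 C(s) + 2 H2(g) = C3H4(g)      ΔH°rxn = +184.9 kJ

equation 1 × 3 (×3 to match 9 CO2(g) in the target): (3)·(-1849.0) = -5547.0 kJ
equation 2 reversed and × 3 (C(s) must end up as a product; scale by 3 for the 9 C(s)): (-3)·(+184.9) = -554.7 kJ
ΔH°rxn = (-5547.0) + (-554.7) = -6101.7 kJ

ΔH°rxn = -6101.7 kJ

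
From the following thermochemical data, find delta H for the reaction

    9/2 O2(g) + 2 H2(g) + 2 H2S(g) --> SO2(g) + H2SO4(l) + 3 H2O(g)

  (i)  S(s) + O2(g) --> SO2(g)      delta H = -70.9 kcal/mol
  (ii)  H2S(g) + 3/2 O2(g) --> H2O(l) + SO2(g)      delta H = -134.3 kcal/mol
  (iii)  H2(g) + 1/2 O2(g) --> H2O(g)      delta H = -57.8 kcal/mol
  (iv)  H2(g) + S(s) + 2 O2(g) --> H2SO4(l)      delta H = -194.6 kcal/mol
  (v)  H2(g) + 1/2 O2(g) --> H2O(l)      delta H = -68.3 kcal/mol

(i) reversed: +70.9 kcal/mol
(ii) × 2 (×2 to match 2 H2S(g) in the target): (2)·(-134.3) = -268.6 kcal/mol
(iii) × 3 (×3 to match 3 H2O(g) in the target): (3)·(-57.8) = -173.4 kcal/mol
(iv) as written (H2SO4(l) already on the product side): -194.6 kcal/mol
(v) reversed and × 2: (-2)·(-68.3) = +136.6 kcal/mol
Summing the manipulated equations, delta H = (+70.9) + (-268.6) + (-173.4) + (-194.6) + (+136.6) = -429.1 kcal/mol

delta H = -429.1 kcal/mol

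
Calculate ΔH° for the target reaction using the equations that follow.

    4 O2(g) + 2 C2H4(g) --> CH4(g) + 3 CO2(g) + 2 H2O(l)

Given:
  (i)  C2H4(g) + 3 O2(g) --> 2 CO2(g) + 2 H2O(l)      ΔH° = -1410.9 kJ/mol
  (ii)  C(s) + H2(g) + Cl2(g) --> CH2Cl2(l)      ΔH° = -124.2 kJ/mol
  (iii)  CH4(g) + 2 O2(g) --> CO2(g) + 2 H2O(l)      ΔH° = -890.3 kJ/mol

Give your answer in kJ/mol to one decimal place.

ΔH° = -1931.5 kJ/mol

(i) × 2: (2)·(-1410.9) = -2821.8 kJ/mol
(ii): not needed.
(iii) reversed: +890.3 kJ/mol
Combining the equations, ΔH° = (2)·(-1410.9) + (-1)·(-890.3) = -1931.5 kJ/mol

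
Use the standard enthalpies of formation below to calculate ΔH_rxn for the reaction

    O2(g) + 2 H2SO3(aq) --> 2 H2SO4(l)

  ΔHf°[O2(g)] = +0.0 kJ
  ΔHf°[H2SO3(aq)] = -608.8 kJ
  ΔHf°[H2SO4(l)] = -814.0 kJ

ΔH_rxn = -410.4 kJ

Products: 2·(-814.0) = -1628.0
Reactants: 1·(+0.0) + 2·(-608.8) = -1217.6
ΔH_rxn = (-1628.0) − (-1217.6) = -410.4 kJ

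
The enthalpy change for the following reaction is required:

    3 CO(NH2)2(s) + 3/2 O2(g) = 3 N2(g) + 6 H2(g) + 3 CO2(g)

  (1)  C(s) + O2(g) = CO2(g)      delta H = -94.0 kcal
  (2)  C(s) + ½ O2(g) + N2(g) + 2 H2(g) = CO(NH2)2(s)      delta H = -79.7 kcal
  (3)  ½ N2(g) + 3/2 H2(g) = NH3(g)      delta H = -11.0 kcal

(1) × 3: (3)·(-94.0) = -282.0 kcal
(2) reversed and × 3: (-3)·(-79.7) = +239.1 kcal
(3): not needed.
Since enthalpy is a state function, delta H = (-282.0) + (+239.1) = -42.9 kcal

delta H = -42.9 kcal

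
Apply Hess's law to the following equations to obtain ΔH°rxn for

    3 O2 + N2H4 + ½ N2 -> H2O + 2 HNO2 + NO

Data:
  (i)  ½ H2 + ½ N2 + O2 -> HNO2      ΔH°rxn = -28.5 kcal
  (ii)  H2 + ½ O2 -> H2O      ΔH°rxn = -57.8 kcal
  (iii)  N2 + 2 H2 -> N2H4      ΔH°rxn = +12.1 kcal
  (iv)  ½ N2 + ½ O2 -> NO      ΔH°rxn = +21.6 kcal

ΔH°rxn = -105.3 kcal

(i) × 2: (2)·(-28.5) = -57.0 kcal
(ii) as written: -57.8 kcal
(iii) reversed: -12.1 kcal
(iv) as written: +21.6 kcal
ΔH°rxn = (-57.0) + (-57.8) + (-12.1) + (+21.6) = -105.3 kcal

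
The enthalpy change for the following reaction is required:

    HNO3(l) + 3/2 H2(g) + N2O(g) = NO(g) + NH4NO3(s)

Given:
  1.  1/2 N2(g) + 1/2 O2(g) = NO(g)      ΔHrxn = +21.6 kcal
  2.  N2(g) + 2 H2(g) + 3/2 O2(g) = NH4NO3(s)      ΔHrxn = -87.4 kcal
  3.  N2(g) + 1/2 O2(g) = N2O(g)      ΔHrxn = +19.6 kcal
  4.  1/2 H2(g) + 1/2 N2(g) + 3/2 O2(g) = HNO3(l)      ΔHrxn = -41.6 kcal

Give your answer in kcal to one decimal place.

ΔHrxn = -43.8 kcal

eq. 1 as written (NO(g) already on the product side): +21.6 kcal
eq. 2 as written (NH4NO3(s) already on the product side): -87.4 kcal
eq. 3 reversed (N2O(g) must end up as a reactant): -19.6 kcal
eq. 4 reversed (HNO3(l) must end up as a reactant): +41.6 kcal
Since enthalpy is a state function, ΔHrxn = (+21.6) + (-87.4) + (-19.6) + (+41.6) = -43.8 kcal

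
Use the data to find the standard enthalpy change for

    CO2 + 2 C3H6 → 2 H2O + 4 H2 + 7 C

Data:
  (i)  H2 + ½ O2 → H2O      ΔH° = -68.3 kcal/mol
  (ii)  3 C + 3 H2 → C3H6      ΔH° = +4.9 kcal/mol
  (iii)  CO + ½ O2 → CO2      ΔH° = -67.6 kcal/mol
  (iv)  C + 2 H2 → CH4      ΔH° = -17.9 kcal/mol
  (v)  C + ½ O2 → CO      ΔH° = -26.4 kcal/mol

ΔH° = -52.4 kcal/mol

(i) × 2 (×2 to match 2 H2O in the target): (2)·(-68.3) = -136.6 kcal/mol
(ii) reversed and × 2 (C3H6 must end up as a reactant; ×2 to match 2 C3H6 in the target): (-2)·(+4.9) = -9.8 kcal/mol
(iii) reversed (CO2 must end up as a reactant): +67.6 kcal/mol
(iv): not needed (CH4 appears nowhere else).
(v) reversed: +26.4 kcal/mol
Since enthalpy is a state function, ΔH° = (2)·(-68.3) + (-2)·(+4.9) + (-1)·(-67.6) + (-1)·(-26.4) = -52.4 kcal/mol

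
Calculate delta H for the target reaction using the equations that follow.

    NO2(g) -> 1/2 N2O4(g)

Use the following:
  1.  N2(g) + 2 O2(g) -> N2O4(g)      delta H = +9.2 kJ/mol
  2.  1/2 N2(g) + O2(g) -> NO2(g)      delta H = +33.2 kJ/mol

eq. 1 × 1/2: (1/2)·(+9.2) = +4.6 kJ/mol
eq. 2 reversed: -33.2 kJ/mol
Summing the manipulated equations, delta H = (1/2)·(+9.2) + (-1)·(+33.2) = -28.6 kJ/mol

delta H = -28.6 kJ/mol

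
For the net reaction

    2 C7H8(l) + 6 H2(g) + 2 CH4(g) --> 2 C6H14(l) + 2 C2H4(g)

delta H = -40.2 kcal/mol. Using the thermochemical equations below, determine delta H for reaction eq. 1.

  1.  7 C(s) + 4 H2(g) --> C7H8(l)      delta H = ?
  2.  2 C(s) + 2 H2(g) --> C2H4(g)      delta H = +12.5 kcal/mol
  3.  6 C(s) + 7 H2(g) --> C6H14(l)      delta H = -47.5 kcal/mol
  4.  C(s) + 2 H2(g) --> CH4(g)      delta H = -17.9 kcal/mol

delta H = 3.0 kcal/mol

eq. 1 reversed and × 2 (C7H8(l) must end up as a reactant; ×2 to match 2 C7H8(l) in the target): contributes −2·x
eq. 2 × 2 (scale by 2 for the 2 C2H4(g)): (2)·(+12.5) = +25.0 kcal/mol
eq. 3 × 2 (scale by 2 for the 2 C6H14(l)): (2)·(-47.5) = -95.0 kcal/mol
eq. 4 reversed and × 2 (reverse to put CH4(g) on the reactant side; scale by 2 for the 2 CH4(g)): (-2)·(-17.9) = +35.8 kcal/mol
-40.2 = (+25.0) + (-95.0) + (+35.8) − 2·x
x = (-40.2 − (-34.2)) / (-2) = 3.0 kcal/mol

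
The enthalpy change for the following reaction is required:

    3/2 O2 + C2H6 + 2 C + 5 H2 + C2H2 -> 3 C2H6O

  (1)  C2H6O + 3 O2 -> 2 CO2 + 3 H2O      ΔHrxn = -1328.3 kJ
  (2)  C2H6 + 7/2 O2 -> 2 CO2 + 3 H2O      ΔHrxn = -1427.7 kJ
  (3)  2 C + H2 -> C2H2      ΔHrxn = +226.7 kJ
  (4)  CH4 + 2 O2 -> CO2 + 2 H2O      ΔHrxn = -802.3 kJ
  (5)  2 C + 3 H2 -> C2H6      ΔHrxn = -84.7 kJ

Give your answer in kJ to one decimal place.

ΔHrxn = -694.3 kJ

(1) reversed and × 3: (-3)·(-1328.3) = +3984.9 kJ
(2) × 3: (3)·(-1427.7) = -4283.1 kJ
(3) reversed: -226.7 kJ
(4): not needed.
(5) × 2: (2)·(-84.7) = -169.4 kJ
Summing the manipulated equations, ΔHrxn = (+3984.9) + (-4283.1) + (-226.7) + (-169.4) = -694.3 kJ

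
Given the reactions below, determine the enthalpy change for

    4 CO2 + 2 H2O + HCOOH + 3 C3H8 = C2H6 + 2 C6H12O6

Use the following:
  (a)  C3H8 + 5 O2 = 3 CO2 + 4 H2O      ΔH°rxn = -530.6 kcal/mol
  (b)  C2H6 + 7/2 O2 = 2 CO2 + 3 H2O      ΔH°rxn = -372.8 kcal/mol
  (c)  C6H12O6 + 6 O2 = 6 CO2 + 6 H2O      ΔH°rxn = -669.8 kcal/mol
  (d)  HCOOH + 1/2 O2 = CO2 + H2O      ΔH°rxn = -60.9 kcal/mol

(a) × 3: (3)·(-530.6) = -1591.8 kcal/mol
(b) reversed: +372.8 kcal/mol
(c) reversed and × 2: (-2)·(-669.8) = +1339.6 kcal/mol
(d) as written: -60.9 kcal/mol
By Hess's law, ΔH°rxn = (3)·(-530.6) + (-1)·(-372.8) + (-2)·(-669.8) + (1)·(-60.9) = 59.7 kcal/mol

ΔH°rxn = 59.7 kcal/mol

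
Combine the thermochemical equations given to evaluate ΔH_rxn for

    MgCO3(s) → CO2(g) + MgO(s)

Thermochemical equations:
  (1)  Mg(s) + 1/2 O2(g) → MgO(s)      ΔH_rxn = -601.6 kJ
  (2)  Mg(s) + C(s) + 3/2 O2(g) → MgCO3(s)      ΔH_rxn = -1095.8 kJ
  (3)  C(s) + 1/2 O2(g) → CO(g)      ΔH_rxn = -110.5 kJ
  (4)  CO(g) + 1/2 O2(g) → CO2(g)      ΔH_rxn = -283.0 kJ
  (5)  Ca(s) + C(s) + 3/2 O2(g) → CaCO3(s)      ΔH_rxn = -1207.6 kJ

(1) as written (MgO(s) already on the product side): -601.6 kJ
(2) reversed (reverse to put MgCO3(s) on the reactant side): +1095.8 kJ
(3) as written: -110.5 kJ
(4) as written (CO2(g) already on the product side): -283.0 kJ
(5): not needed (CaCO3(s) appears nowhere else).
Summing the manipulated equations, ΔH_rxn = (1)·(-601.6) + (-1)·(-1095.8) + (1)·(-110.5) + (1)·(-283.0) = 100.7 kJ

ΔH_rxn = 100.7 kJ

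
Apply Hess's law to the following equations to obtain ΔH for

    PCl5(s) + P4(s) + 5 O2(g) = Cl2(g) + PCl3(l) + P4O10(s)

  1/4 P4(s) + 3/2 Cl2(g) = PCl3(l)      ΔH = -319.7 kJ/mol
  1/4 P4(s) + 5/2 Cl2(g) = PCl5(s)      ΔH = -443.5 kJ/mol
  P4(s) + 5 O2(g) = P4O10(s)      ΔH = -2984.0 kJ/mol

equation 1 as written: -319.7 kJ/mol
equation 2 reversed: +443.5 kJ/mol
equation 3 as written: -2984.0 kJ/mol
Combining the equations, ΔH = (1)·(-319.7) + (-1)·(-443.5) + (1)·(-2984.0) = -2860.2 kJ/mol

ΔH = -2860.2 kJ/mol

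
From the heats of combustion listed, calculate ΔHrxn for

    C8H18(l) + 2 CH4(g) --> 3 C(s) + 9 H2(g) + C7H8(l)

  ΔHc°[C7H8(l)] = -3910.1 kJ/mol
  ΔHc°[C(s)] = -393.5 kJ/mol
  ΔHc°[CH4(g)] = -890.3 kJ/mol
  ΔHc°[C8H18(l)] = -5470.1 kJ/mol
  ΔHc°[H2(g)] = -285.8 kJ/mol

ΔHrxn = 412.1 kJ/mol

With combustion enthalpies, reactants minus products:
= [1·(-5470.1) + 2·(-890.3)] − [3·(-393.5) + 9·(-285.8) + 1·(-3910.1)]
= 412.1 kJ/mol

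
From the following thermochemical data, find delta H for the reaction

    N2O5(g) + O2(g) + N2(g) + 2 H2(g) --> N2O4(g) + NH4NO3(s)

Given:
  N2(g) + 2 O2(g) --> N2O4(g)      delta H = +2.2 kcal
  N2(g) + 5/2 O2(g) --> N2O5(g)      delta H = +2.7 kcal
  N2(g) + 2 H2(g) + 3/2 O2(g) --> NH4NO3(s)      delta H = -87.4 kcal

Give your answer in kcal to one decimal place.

delta H = -87.9 kcal

equation 1 as written (N2O4(g) already on the product side): +2.2 kcal
equation 2 reversed (N2O5(g) must end up as a reactant): -2.7 kcal
equation 3 as written (NH4NO3(s) already on the product side): -87.4 kcal
By Hess's law, delta H = (1)·(+2.2) + (-1)·(+2.7) + (1)·(-87.4) = -87.9 kcal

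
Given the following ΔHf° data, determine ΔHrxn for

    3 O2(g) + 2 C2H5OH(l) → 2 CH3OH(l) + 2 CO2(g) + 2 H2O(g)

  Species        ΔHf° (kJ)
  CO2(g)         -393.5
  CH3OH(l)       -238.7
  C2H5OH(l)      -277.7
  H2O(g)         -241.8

ΔHrxn = -1192.6 kJ

Products: 2·(-238.7) + 2·(-393.5) + 2·(-241.8) = -1748.0
Reactants: 3·(+0.0) + 2·(-277.7) = -555.4
ΔHrxn = (-1748.0) − (-555.4) = -1192.6 kJ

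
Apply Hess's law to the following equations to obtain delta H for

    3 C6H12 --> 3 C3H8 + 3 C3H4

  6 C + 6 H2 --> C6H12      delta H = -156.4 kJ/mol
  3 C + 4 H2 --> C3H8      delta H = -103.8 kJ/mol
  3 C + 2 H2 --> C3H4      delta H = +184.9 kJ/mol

equation 1 reversed and × 3: (-3)·(-156.4) = +469.2 kJ/mol
equation 2 × 3: (3)·(-103.8) = -311.4 kJ/mol
equation 3 × 3: (3)·(+184.9) = +554.7 kJ/mol
Combining the equations, delta H = (-3)·(-156.4) + (3)·(-103.8) + (3)·(+184.9) = 712.5 kJ/mol

delta H = 712.5 kJ/mol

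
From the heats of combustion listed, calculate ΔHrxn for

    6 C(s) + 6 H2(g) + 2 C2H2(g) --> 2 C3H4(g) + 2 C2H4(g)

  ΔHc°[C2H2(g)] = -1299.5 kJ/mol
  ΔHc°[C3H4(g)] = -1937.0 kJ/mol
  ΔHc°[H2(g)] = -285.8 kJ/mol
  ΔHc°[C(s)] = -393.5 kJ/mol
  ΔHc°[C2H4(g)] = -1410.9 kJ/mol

With combustion enthalpies, reactants minus products:
= [6·(-393.5) + 6·(-285.8) + 2·(-1299.5)] − [2·(-1937.0) + 2·(-1410.9)]
= 21.0 kJ/mol

ΔHrxn = 21.0 kJ/mol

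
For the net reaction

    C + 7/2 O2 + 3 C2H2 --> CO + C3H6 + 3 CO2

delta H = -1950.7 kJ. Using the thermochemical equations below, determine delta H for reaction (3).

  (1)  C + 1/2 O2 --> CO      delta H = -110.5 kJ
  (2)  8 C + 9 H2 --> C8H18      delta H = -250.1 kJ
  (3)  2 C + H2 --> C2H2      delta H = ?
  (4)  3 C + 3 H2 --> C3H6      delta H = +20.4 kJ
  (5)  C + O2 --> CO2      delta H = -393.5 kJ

delta H = 226.7 kJ

(1) as written (CO already on the product side): -110.5 kJ
(2): not needed (C8H18 appears nowhere else).
(3) reversed and × 3 (reverse to put C2H2 on the reactant side; ×3 to match 3 C2H2 in the target): contributes −3·x
(4) as written (C3H6 already on the product side): +20.4 kJ
(5) × 3 (scale by 3 for the 3 CO2): (3)·(-393.5) = -1180.5 kJ
-1950.7 = (-110.5) + (+20.4) + (-1180.5) − 3·x
x = (-1950.7 − (-1270.6)) / (-3) = 226.7 kJ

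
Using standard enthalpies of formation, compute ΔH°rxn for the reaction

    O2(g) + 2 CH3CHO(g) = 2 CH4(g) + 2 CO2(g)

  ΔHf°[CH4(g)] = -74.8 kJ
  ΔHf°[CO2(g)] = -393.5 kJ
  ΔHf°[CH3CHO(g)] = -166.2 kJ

ΔH°rxn = -604.2 kJ

Products: 2·(-74.8) + 2·(-393.5) = -936.6
Reactants: 1·(+0.0) + 2·(-166.2) = -332.4
ΔH°rxn = (-936.6) − (-332.4) = -604.2 kJ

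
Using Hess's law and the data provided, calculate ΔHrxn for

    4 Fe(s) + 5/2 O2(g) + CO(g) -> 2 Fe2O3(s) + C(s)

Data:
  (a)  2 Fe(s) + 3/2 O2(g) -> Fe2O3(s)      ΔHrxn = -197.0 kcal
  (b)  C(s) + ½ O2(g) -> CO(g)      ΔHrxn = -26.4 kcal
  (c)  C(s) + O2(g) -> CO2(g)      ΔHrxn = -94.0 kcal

(a) × 2: (2)·(-197.0) = -394.0 kcal
(b) reversed: +26.4 kcal
(c): not needed.
ΔHrxn = (-394.0) + (+26.4) = -367.6 kcal

ΔHrxn = -367.6 kcal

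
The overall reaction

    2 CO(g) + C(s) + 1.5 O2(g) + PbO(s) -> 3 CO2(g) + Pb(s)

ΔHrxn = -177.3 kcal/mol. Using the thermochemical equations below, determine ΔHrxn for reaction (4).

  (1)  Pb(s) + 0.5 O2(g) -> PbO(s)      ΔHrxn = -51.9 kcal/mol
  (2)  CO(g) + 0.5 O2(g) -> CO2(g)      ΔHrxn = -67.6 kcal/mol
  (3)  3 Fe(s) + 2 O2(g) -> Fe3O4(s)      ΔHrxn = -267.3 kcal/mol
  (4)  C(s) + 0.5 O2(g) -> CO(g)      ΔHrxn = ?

ΔHrxn = -26.4 kcal/mol

(1) reversed (PbO(s) must end up as a reactant): +51.9 kcal/mol
(2) × 3 (×3 to match 3 CO2(g) in the target): (3)·(-67.6) = -202.8 kcal/mol
(3): not needed (Fe(s) appears nowhere else).
(4) as written (C(s) already on the reactant side): contributes x
-177.3 = (+51.9) + (-202.8) + x
x = (-177.3 − (-150.9)) / (1) = -26.4 kcal/mol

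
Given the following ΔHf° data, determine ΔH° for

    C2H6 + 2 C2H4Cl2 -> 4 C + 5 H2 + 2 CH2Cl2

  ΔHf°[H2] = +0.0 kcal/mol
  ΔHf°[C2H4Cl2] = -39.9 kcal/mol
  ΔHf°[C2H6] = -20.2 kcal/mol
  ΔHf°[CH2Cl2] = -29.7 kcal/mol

ΔH° = 40.6 kcal/mol

Products: 4·(+0.0) + 5·(+0.0) + 2·(-29.7) = -59.4
Reactants: 1·(-20.2) + 2·(-39.9) = -100.0
ΔH° = (-59.4) − (-100.0) = 40.6 kcal/mol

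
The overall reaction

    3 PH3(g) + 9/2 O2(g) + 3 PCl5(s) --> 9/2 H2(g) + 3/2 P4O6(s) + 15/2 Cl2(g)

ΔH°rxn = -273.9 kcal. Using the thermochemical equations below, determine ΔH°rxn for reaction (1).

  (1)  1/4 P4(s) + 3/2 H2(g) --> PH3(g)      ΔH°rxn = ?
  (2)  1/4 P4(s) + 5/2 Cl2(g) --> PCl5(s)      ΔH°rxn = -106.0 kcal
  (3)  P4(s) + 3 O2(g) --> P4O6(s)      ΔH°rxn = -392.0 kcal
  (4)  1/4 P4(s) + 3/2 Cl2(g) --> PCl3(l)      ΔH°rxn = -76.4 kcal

ΔH°rxn = 1.3 kcal

(1) reversed and × 3: contributes −3·x
(2) reversed and × 3: (-3)·(-106.0) = +318.0 kcal
(3) × 3/2: (3/2)·(-392.0) = -588.0 kcal
(4): not needed.
-273.9 = (+318.0) + (-588.0) − 3·x
x = (-273.9 − (-270.0)) / (-3) = 1.3 kcal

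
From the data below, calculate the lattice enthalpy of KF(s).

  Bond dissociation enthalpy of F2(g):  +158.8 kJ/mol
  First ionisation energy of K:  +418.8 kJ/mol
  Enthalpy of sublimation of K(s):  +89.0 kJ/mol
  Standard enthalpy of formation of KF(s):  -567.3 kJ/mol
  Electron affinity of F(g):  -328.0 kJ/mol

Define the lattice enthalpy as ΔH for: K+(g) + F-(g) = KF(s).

U = -826.5 kJ/mol

ΔHf° = 1·ΔHsub + 1·(ΣIE) + 1/2·D(F2) + 1·EA + U
-567.3 = 1·(+89.0) + 1·(+418.8) + 1/2·(+158.8) + 1·(-328.0) + U
U = -567.3 − (+259.2) = -826.5 kJ/mol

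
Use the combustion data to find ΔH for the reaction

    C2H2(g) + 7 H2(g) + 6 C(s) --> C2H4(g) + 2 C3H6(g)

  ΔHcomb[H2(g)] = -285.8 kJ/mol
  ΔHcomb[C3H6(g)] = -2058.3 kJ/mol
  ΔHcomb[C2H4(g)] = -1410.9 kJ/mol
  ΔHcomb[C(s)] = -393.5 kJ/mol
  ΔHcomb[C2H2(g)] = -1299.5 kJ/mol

ΔH = -133.6 kJ/mol

Using ΔH = Σ nΔHc°(reactants) − Σ nΔHc°(products):
= [1·(-1299.5) + 7·(-285.8) + 6·(-393.5)] − [1·(-1410.9) + 2·(-2058.3)]
= -133.6 kJ/mol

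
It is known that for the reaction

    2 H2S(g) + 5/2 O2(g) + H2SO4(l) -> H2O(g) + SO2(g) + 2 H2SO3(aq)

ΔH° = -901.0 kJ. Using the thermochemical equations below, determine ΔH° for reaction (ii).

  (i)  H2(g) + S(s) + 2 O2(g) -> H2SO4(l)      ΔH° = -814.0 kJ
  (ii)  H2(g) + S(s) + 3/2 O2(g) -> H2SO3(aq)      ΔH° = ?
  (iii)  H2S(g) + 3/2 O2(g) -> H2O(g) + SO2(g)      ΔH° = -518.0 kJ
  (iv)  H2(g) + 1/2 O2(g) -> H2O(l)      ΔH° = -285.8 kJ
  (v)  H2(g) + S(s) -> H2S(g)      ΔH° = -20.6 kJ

ΔH° = -608.8 kJ

(i) reversed (H2SO4(l) must end up as a reactant): +814.0 kJ
(ii) × 2 (scale by 2 for the 2 H2SO3(aq)): contributes 2·x
(iii) as written (H2O(g) already on the product side): -518.0 kJ
(iv): not needed (H2O(l) appears nowhere else).
(v) reversed: +20.6 kJ
-901.0 = (+814.0) + (-518.0) + (+20.6) + 2·x
x = (-901.0 − (+316.6)) / (2) = -608.8 kJ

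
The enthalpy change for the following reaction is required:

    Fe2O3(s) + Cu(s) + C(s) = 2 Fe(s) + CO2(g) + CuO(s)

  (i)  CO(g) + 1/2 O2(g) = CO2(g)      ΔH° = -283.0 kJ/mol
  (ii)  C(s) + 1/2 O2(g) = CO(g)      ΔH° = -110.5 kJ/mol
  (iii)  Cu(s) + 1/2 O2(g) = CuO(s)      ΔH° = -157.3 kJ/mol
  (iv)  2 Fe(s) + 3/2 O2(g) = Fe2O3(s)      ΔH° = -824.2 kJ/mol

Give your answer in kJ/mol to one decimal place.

(i) as written (CO2(g) already on the product side): -283.0 kJ/mol
(ii) as written (C(s) already on the reactant side): -110.5 kJ/mol
(iii) as written (CuO(s) already on the product side): -157.3 kJ/mol
(iv) reversed (Fe2O3(s) must end up as a reactant): +824.2 kJ/mol
ΔH° = (1)·(-283.0) + (1)·(-110.5) + (1)·(-157.3) + (-1)·(-824.2) = 273.4 kJ/mol

ΔH° = 273.4 kJ/mol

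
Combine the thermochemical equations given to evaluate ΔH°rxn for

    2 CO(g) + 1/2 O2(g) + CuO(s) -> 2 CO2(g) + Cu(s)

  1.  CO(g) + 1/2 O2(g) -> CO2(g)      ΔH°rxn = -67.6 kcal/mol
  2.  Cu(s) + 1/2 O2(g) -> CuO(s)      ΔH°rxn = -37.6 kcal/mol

ΔH°rxn = -97.6 kcal/mol

eq. 1 × 2 (scale by 2 for the 2 CO(g)): (2)·(-67.6) = -135.2 kcal/mol
eq. 2 reversed (reverse to put CuO(s) on the reactant side): +37.6 kcal/mol
Since enthalpy is a state function, ΔH°rxn = (2)·(-67.6) + (-1)·(-37.6) = -97.6 kcal/mol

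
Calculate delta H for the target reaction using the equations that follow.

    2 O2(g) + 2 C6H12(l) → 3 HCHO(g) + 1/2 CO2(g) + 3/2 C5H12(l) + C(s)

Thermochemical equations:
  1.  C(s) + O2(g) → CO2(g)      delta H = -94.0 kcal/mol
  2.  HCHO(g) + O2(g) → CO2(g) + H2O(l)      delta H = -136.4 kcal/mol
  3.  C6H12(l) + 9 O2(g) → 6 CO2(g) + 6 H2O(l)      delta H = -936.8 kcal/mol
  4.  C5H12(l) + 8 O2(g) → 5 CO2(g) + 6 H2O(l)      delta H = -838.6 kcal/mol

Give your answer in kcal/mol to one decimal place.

eq. 1 reversed (reverse to put C(s) on the product side): +94.0 kcal/mol
eq. 2 reversed and × 3 (HCHO(g) must end up as a product; ×3 to match 3 HCHO(g) in the target): (-3)·(-136.4) = +409.2 kcal/mol
eq. 3 × 2 (scale by 2 for the 2 C6H12(l)): (2)·(-936.8) = -1873.6 kcal/mol
eq. 4 reversed and × 3/2 (reverse to put C5H12(l) on the product side; ×3/2 to match 3/2 C5H12(l) in the target): (-3/2)·(-838.6) = +1257.9 kcal/mol
delta H = (-1)·(-94.0) + (-3)·(-136.4) + (2)·(-936.8) + (-3/2)·(-838.6) = -112.5 kcal/mol

delta H = -112.5 kcal/mol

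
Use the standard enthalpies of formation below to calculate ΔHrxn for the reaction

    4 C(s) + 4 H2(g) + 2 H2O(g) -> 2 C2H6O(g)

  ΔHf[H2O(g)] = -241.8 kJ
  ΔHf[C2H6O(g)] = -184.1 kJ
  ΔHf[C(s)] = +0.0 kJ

Products: 2·(-184.1) = -368.2
Reactants: 4·(+0.0) + 4·(+0.0) + 2·(-241.8) = -483.6
ΔHrxn = (-368.2) − (-483.6) = 115.4 kJ

ΔHrxn = 115.4 kJ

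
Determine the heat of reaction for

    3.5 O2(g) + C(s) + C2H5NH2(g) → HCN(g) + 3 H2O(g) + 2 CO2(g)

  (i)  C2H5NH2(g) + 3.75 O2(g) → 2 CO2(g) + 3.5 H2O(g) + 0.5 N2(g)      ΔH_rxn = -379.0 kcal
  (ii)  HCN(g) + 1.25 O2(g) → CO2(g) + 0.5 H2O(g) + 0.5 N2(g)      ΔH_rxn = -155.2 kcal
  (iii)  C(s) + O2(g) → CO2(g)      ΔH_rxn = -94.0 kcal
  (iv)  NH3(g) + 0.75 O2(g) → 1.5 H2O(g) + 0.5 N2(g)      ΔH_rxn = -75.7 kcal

ΔH_rxn = -317.8 kcal

(i) as written: -379.0 kcal
(ii) reversed: +155.2 kcal
(iii) as written: -94.0 kcal
(iv): not needed.
Since enthalpy is a state function, ΔH_rxn = (-379.0) + (+155.2) + (-94.0) = -317.8 kcal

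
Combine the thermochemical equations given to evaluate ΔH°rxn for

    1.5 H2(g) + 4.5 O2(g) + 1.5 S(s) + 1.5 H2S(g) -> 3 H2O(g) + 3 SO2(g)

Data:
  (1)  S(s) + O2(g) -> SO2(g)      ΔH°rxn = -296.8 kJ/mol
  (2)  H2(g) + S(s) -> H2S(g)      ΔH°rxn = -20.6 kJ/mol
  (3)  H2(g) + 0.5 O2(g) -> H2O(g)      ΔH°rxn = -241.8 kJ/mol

(1) × 3: (3)·(-296.8) = -890.4 kJ/mol
(2) reversed and × 3/2: (-3/2)·(-20.6) = +30.9 kJ/mol
(3) × 3: (3)·(-241.8) = -725.4 kJ/mol
Combining the equations, ΔH°rxn = (-890.4) + (+30.9) + (-725.4) = -1584.9 kJ/mol

ΔH°rxn = -1584.9 kJ/mol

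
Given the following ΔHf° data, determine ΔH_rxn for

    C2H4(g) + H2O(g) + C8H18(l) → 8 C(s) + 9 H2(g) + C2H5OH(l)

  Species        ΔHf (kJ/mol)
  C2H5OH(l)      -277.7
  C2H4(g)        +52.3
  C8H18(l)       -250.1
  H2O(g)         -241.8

Products: 8·(+0.0) + 9·(+0.0) + 1·(-277.7) = -277.7
Reactants: 1·(+52.3) + 1·(-241.8) + 1·(-250.1) = -439.6
ΔH_rxn = (-277.7) − (-439.6) = 161.9 kJ/mol

ΔH_rxn = 161.9 kJ/mol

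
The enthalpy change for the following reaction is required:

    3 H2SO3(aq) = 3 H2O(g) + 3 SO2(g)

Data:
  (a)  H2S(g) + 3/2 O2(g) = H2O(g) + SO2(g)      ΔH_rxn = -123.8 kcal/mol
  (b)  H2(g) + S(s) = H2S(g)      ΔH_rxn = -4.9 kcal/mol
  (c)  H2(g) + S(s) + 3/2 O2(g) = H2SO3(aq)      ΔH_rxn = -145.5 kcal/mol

ΔH_rxn = 50.4 kcal/mol

(a) × 3: (3)·(-123.8) = -371.4 kcal/mol
(b) × 3: (3)·(-4.9) = -14.7 kcal/mol
(c) reversed and × 3: (-3)·(-145.5) = +436.5 kcal/mol
ΔH_rxn = (3)·(-123.8) + (3)·(-4.9) + (-3)·(-145.5) = 50.4 kcal/mol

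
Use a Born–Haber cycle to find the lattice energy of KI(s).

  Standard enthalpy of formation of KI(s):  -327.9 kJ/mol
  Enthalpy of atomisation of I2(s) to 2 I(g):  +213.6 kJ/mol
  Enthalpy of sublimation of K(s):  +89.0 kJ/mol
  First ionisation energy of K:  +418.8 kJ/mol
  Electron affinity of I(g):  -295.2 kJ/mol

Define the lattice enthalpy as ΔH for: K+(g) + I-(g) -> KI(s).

U = -647.3 kJ/mol

ΔHf° = 1·ΔHsub + 1·(ΣIE) + 1/2·D(I2) + 1·EA + U
-327.9 = 1·(+89.0) + 1·(+418.8) + 1/2·(+213.6) + 1·(-295.2) + U
U = -327.9 − (+319.4) = -647.3 kJ/mol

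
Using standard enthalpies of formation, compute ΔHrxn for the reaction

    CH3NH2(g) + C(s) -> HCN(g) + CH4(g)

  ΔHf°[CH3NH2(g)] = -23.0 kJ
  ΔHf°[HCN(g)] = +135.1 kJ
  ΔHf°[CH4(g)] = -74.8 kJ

ΔHrxn = 83.3 kJ

ΔH°rxn = Σ nΔHf°(products) − Σ nΔHf°(reactants).
Products: 1·(+135.1) + 1·(-74.8) = +60.3
Reactants: 1·(-23.0) + 1·(+0.0) = -23.0
ΔHrxn = (+60.3) − (-23.0) = 83.3 kJ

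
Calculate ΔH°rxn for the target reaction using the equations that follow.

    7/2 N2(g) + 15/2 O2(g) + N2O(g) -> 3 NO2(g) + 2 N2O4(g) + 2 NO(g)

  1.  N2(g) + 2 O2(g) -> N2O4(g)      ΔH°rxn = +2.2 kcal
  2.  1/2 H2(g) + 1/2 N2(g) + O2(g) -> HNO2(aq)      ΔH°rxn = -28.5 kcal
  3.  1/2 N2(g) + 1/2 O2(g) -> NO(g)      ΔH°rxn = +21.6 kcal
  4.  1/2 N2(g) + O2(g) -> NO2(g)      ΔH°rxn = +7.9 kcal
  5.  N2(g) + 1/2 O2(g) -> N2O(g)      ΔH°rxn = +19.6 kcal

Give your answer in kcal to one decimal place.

eq. 1 × 2 (scale by 2 for the 2 N2O4(g)): (2)·(+2.2) = +4.4 kcal
eq. 2: not needed (H2(g) appears nowhere else).
eq. 3 × 2 (×2 to match 2 NO(g) in the target): (2)·(+21.6) = +43.2 kcal
eq. 4 × 3 (×3 to match 3 NO2(g) in the target): (3)·(+7.9) = +23.7 kcal
eq. 5 reversed (reverse to put N2O(g) on the reactant side): -19.6 kcal
Summing the manipulated equations, ΔH°rxn = (+4.4) + (+43.2) + (+23.7) + (-19.6) = 51.7 kcal

ΔH°rxn = 51.7 kcal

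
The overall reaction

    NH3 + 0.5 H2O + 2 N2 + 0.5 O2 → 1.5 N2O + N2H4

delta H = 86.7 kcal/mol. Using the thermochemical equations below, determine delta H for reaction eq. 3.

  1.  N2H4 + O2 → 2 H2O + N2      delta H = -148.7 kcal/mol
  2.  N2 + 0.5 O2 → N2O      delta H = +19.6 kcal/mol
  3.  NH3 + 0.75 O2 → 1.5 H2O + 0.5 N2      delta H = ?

delta H = -91.4 kcal/mol

eq. 1 reversed: +148.7 kcal/mol
eq. 2 × 3/2: (3/2)·(+19.6) = +29.4 kcal/mol
eq. 3 as written: contributes x
+86.7 = (+148.7) + (+29.4) + x
x = (+86.7 − (+178.1)) / (1) = -91.4 kcal/mol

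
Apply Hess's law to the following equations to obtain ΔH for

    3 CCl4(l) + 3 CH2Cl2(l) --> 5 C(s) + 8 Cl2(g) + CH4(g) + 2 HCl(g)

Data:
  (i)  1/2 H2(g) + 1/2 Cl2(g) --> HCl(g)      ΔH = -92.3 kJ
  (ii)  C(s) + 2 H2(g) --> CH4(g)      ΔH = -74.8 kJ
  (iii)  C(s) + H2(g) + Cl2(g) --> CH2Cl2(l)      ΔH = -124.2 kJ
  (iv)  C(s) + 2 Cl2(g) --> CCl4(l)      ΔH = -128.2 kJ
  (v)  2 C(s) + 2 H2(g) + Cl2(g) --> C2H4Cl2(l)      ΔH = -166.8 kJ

(i) × 2: (2)·(-92.3) = -184.6 kJ
(ii) as written: -74.8 kJ
(iii) reversed and × 3: (-3)·(-124.2) = +372.6 kJ
(iv) reversed and × 3: (-3)·(-128.2) = +384.6 kJ
(v): not needed.
ΔH = (-184.6) + (-74.8) + (+372.6) + (+384.6) = 497.8 kJ

ΔH = 497.8 kJ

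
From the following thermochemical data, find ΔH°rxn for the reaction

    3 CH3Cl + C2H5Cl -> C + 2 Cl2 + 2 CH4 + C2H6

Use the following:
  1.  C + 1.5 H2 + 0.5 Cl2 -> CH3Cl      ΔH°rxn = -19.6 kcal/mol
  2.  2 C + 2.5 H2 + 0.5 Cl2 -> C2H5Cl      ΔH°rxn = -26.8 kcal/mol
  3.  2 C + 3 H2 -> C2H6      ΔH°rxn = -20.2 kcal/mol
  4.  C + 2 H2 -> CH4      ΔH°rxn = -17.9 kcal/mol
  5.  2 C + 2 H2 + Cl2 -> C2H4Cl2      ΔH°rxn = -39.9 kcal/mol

ΔH°rxn = 29.6 kcal/mol

eq. 1 reversed and × 3 (reverse to put CH3Cl on the reactant side; ×3 to match 3 CH3Cl in the target): (-3)·(-19.6) = +58.8 kcal/mol
eq. 2 reversed (reverse to put C2H5Cl on the reactant side): +26.8 kcal/mol
eq. 3 as written (C2H6 already on the product side): -20.2 kcal/mol
eq. 4 × 2 (scale by 2 for the 2 CH4): (2)·(-17.9) = -35.8 kcal/mol
eq. 5: not needed (C2H4Cl2 appears nowhere else).
Summing the manipulated equations, ΔH°rxn = (-3)·(-19.6) + (-1)·(-26.8) + (1)·(-20.2) + (2)·(-17.9) = 29.6 kcal/mol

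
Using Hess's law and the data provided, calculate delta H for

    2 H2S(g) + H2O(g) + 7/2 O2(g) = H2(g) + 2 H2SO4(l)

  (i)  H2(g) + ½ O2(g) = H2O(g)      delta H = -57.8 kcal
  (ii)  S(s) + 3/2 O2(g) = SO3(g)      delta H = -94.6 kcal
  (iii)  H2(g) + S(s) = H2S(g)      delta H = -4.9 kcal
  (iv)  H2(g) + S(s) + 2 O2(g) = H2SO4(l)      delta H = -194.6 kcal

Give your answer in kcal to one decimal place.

delta H = -321.6 kcal

(i) reversed: +57.8 kcal
(ii): not needed.
(iii) reversed and × 2: (-2)·(-4.9) = +9.8 kcal
(iv) × 2: (2)·(-194.6) = -389.2 kcal
delta H = (-1)·(-57.8) + (-2)·(-4.9) + (2)·(-194.6) = -321.6 kcal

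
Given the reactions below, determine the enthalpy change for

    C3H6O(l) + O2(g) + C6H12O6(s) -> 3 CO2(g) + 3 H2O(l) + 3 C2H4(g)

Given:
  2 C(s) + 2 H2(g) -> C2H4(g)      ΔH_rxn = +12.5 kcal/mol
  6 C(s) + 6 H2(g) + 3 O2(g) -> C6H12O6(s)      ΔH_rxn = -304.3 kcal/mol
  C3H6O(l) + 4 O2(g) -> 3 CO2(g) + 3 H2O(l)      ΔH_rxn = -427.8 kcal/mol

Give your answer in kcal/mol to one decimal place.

ΔH_rxn = -86.0 kcal/mol

equation 1 × 3: (3)·(+12.5) = +37.5 kcal/mol
equation 2 reversed: +304.3 kcal/mol
equation 3 as written: -427.8 kcal/mol
Since enthalpy is a state function, ΔH_rxn = (3)·(+12.5) + (-1)·(-304.3) + (1)·(-427.8) = -86.0 kcal/mol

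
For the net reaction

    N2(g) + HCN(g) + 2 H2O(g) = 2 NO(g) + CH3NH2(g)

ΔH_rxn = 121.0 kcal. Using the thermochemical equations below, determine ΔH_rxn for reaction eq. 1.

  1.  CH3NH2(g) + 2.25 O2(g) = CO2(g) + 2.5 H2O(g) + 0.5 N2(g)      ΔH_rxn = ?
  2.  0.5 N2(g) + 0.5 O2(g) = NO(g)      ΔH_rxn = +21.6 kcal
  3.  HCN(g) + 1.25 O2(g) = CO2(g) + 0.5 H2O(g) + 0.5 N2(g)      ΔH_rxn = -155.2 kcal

ΔH_rxn = -233.0 kcal

eq. 1 reversed: contributes −x
eq. 2 × 2: (2)·(+21.6) = +43.2 kcal
eq. 3 as written: -155.2 kcal
+121.0 = (+43.2) + (-155.2) − x
x = (+121.0 − (-112.0)) / (-1) = -233.0 kcal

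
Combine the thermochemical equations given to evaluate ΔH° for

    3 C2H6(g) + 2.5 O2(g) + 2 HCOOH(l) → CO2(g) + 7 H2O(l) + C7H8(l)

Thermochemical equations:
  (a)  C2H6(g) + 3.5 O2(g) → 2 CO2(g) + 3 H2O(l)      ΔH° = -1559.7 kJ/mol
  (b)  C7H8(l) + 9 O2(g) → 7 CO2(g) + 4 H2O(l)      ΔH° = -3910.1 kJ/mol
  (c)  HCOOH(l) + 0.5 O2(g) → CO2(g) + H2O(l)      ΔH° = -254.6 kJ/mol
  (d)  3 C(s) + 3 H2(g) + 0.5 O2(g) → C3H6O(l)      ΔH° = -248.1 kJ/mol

ΔH° = -1278.2 kJ/mol

(a) × 3 (×3 to match 3 C2H6(g) in the target): (3)·(-1559.7) = -4679.1 kJ/mol
(b) reversed (reverse to put C7H8(l) on the product side): +3910.1 kJ/mol
(c) × 2 (scale by 2 for the 2 HCOOH(l)): (2)·(-254.6) = -509.2 kJ/mol
(d): not needed (C3H6O(l) appears nowhere else).
ΔH° = (-4679.1) + (+3910.1) + (-509.2) = -1278.2 kJ/mol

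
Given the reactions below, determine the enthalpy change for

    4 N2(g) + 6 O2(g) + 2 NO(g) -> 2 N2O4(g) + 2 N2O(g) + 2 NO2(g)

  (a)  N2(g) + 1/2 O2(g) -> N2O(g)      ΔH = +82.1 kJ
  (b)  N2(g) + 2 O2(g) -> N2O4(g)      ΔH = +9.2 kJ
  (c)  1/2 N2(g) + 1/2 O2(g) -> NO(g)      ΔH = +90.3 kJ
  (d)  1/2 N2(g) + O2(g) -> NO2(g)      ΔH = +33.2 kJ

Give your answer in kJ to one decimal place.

(a) × 2 (×2 to match 2 N2O(g) in the target): (2)·(+82.1) = +164.2 kJ
(b) × 2 (×2 to match 2 N2O4(g) in the target): (2)·(+9.2) = +18.4 kJ
(c) reversed and × 2 (NO(g) must end up as a reactant; scale by 2 for the 2 NO(g)): (-2)·(+90.3) = -180.6 kJ
(d) × 2 (scale by 2 for the 2 NO2(g)): (2)·(+33.2) = +66.4 kJ
By Hess's law, ΔH = (2)·(+82.1) + (2)·(+9.2) + (-2)·(+90.3) + (2)·(+33.2) = 68.4 kJ

ΔH = 68.4 kJ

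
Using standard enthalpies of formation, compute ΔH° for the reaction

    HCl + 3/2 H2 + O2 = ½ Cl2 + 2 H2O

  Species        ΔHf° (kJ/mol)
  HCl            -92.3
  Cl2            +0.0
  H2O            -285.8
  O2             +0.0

ΔH° = -479.3 kJ/mol

Products: 1/2·(+0.0) + 2·(-285.8) = -571.6
Reactants: 1·(-92.3) + 3/2·(+0.0) + 1·(+0.0) = -92.3
ΔH° = (-571.6) − (-92.3) = -479.3 kJ/mol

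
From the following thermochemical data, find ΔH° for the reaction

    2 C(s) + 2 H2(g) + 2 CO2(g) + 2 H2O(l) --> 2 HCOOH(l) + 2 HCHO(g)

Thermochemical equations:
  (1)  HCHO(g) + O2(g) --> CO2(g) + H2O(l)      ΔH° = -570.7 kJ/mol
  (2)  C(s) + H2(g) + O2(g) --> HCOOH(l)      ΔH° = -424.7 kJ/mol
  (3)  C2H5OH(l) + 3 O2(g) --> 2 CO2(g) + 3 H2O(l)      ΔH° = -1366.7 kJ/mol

ΔH° = 292.0 kJ/mol

(1) reversed and × 2: (-2)·(-570.7) = +1141.4 kJ/mol
(2) × 2: (2)·(-424.7) = -849.4 kJ/mol
(3): not needed.
Combining the equations, ΔH° = (-2)·(-570.7) + (2)·(-424.7) = 292.0 kJ/mol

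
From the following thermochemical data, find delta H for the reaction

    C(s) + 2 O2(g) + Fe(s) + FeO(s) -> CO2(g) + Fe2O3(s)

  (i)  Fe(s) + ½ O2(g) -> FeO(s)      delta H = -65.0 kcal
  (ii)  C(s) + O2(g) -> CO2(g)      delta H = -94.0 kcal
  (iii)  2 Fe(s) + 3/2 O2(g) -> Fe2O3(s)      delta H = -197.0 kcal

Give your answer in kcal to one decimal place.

delta H = -226.0 kcal

(i) reversed: +65.0 kcal
(ii) as written: -94.0 kcal
(iii) as written: -197.0 kcal
delta H = (-1)·(-65.0) + (1)·(-94.0) + (1)·(-197.0) = -226.0 kcal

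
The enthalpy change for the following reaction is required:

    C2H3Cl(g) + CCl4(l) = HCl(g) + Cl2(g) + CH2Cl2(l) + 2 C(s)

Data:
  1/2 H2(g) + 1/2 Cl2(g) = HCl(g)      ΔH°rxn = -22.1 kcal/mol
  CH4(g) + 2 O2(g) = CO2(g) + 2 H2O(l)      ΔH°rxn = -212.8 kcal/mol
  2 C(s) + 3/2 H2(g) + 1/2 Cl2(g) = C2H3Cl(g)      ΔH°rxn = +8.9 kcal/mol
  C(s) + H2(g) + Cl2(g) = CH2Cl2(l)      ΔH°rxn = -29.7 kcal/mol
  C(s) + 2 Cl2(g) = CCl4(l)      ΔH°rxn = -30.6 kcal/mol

ΔH°rxn = -30.1 kcal/mol

equation 1 as written (HCl(g) already on the product side): -22.1 kcal/mol
equation 2: not needed (O2(g) appears nowhere else).
equation 3 reversed (C2H3Cl(g) must end up as a reactant): -8.9 kcal/mol
equation 4 as written (CH2Cl2(l) already on the product side): -29.7 kcal/mol
equation 5 reversed (reverse to put CCl4(l) on the reactant side): +30.6 kcal/mol
Combining the equations, ΔH°rxn = (1)·(-22.1) + (-1)·(+8.9) + (1)·(-29.7) + (-1)·(-30.6) = -30.1 kcal/mol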